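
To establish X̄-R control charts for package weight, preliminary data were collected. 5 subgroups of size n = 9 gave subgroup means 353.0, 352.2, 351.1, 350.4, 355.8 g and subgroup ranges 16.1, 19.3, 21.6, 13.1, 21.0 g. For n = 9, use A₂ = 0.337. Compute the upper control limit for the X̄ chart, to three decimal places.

X̄̄ = (353.0 + 352.2 + 351.1 + 350.4 + 355.8) / 5 = 1762.5000 / 5 = 352.5000
R̄ = (16.1 + 19.3 + 21.6 + 13.1 + 21.0) / 5 = 91.1000 / 5 = 18.2200
UCL = X̄̄ + A₂·R̄ = 352.5000 + 0.337 × 18.2200 = 358.6401

358.640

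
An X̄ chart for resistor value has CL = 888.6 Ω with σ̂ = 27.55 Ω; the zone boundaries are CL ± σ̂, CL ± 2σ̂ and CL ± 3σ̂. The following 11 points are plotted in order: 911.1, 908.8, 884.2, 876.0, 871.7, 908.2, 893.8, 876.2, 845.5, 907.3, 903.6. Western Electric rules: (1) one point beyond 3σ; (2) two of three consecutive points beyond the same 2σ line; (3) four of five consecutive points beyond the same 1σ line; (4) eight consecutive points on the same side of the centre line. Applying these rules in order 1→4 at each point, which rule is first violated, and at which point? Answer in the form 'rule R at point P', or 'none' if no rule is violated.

Zone of each point (C = within 1σ̂, B = 1σ̂–2σ̂, A = 2σ̂–3σ̂, * = beyond 3σ̂; sign = side of CL): 1:+C, 2:+C, 3:-C, 4:-C, 5:-C, 6:+C, 7:+C, 8:-C, 9:-B, 10:+C, 11:+C
No rule fires across all 11 points.

none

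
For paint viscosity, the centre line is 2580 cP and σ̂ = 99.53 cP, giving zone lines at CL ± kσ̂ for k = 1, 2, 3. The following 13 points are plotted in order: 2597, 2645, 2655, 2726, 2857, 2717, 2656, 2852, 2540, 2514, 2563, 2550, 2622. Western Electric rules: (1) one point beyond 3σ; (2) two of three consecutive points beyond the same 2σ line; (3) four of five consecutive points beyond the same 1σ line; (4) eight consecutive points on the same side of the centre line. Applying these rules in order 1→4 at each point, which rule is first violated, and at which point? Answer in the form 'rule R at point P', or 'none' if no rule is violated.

rule 3 at point 8

Zone of each point (C = within 1σ̂, B = 1σ̂–2σ̂, A = 2σ̂–3σ̂, * = beyond 3σ̂; sign = side of CL): 1:+C, 2:+C, 3:+C, 4:+B, 5:+A, 6:+B, 7:+C, 8:+A, 9:-C, 10:-C, 11:-C, 12:-C, 13:+C
Rule 3 (four of five consecutive points beyond the same 1σ limit) is satisfied at point 8.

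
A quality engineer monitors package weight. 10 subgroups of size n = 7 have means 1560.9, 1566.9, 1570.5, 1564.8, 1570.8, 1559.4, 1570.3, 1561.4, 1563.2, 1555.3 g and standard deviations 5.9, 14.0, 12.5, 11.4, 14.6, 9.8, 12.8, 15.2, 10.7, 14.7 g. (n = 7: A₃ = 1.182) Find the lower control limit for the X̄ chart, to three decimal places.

1549.977

X̄̄ = (1560.9 + 1566.9 + 1570.5 + 1564.8 + 1570.8 + 1559.4 + 1570.3 + 1561.4 + 1563.2 + 1555.3) / 10 = 1564.3500
s̄ = (5.9 + 14.0 + 12.5 + 11.4 + 14.6 + 9.8 + 12.8 + 15.2 + 10.7 + 14.7) / 10 = 12.1600
LCL = X̄̄ − A₃·s̄ = 1564.3500 − 1.182 × 12.1600 = 1549.9769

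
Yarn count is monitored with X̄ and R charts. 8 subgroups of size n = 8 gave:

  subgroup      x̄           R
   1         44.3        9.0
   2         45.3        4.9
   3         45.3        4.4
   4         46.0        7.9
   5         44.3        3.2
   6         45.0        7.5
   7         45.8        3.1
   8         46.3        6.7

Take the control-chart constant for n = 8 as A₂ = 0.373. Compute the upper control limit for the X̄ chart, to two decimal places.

47.46

X̄̄ = (44.3 + 45.3 + 45.3 + 46.0 + 44.3 + 45.0 + 45.8 + 46.3) / 8 = 362.3000 / 8 = 45.2875
R̄ = (9.0 + 4.9 + 4.4 + 7.9 + 3.2 + 7.5 + 3.1 + 6.7) / 8 = 46.7000 / 8 = 5.8375
UCL = X̄̄ + A₂·R̄ = 45.2875 + 0.373 × 5.8375 = 47.4649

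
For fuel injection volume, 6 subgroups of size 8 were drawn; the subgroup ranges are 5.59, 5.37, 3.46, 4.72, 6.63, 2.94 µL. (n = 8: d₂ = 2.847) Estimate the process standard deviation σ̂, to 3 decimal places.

1.681

R̄ = (5.59 + 5.37 + 3.46 + 4.72 + 6.63 + 2.94) / 6 = 4.7850
σ̂ = R̄ / d₂ = 4.7850 / 2.847 = 1.6807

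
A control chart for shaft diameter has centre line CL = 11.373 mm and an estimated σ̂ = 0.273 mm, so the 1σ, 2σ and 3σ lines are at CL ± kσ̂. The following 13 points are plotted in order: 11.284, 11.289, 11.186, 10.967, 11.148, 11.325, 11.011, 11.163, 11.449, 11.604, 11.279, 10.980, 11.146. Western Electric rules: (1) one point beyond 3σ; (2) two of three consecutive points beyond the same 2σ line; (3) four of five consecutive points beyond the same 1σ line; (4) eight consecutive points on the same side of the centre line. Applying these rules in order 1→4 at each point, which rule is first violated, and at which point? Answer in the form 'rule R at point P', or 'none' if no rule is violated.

Zone of each point (C = within 1σ̂, B = 1σ̂–2σ̂, A = 2σ̂–3σ̂, * = beyond 3σ̂; sign = side of CL): 1:-C, 2:-C, 3:-C, 4:-B, 5:-C, 6:-C, 7:-B, 8:-C, 9:+C, 10:+C, 11:-C, 12:-B, 13:-C
Rule 4 (eight consecutive points on the same side of the centre line) is satisfied at point 8.

rule 4 at point 8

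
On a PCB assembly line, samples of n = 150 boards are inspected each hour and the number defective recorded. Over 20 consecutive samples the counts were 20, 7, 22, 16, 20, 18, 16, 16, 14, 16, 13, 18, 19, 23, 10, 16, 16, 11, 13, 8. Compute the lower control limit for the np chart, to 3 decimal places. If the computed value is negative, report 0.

p̄ = Σdᵢ / (k·n) = 312 / (20 × 150) = 0.10400
LCL = np̄ − 3·√(np̄(1−p̄)) = 15.6000 − 3 × 3.7387 = 4.3840

4.384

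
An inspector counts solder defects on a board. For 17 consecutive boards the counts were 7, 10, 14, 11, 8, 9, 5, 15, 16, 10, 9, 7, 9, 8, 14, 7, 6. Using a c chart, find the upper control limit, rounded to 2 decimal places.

19.05

c̄ = (7 + 10 + 14 + 11 + 8 + 9 + 5 + 15 + 16 + 10 + 9 + 7 + 9 + 8 + 14 + 7 + 6) / 17 = 165 / 17 = 9.7059
UCL = c̄ + 3√c̄ = 9.7059 + 3 × √9.7059 = 9.7059 + 3 × 3.1154 = 19.0522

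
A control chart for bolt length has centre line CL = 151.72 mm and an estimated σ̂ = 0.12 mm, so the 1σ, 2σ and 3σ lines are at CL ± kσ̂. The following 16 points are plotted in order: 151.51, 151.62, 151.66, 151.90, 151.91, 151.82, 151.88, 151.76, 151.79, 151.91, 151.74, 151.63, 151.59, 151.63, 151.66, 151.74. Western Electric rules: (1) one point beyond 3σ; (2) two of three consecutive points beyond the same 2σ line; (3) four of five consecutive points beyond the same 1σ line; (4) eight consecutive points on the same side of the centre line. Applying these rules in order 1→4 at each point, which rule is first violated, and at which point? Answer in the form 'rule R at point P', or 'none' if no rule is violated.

rule 4 at point 11

Zone of each point (C = within 1σ̂, B = 1σ̂–2σ̂, A = 2σ̂–3σ̂, * = beyond 3σ̂; sign = side of CL): 1:-B, 2:-C, 3:-C, 4:+B, 5:+B, 6:+C, 7:+B, 8:+C, 9:+C, 10:+B, 11:+C, 12:-C, 13:-B, 14:-C, 15:-C, 16:+C
Rule 4 (eight consecutive points on the same side of the centre line) is satisfied at point 11.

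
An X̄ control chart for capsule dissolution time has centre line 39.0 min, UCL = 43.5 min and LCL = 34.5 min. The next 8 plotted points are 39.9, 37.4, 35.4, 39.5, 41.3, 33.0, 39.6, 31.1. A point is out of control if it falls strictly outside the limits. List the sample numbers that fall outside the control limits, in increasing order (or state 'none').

6, 8

Compare each point to [34.5, 43.5]: sample 6 = 33.0 < LCL; sample 8 = 31.1 < LCL.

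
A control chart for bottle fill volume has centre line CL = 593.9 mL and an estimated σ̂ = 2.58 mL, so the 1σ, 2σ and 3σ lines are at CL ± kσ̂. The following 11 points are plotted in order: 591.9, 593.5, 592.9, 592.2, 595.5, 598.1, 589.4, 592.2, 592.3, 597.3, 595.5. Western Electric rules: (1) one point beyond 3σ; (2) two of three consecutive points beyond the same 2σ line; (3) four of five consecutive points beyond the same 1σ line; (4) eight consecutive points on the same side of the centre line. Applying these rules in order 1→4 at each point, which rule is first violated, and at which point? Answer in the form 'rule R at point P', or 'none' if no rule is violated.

Zone of each point (C = within 1σ̂, B = 1σ̂–2σ̂, A = 2σ̂–3σ̂, * = beyond 3σ̂; sign = side of CL): 1:-C, 2:-C, 3:-C, 4:-C, 5:+C, 6:+B, 7:-B, 8:-C, 9:-C, 10:+B, 11:+C
No rule fires across all 11 points.

none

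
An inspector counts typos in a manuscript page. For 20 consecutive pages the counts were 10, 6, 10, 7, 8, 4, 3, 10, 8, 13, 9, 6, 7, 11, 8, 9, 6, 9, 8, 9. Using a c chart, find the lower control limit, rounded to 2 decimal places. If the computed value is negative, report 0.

0.00

c̄ = (10 + 6 + 10 + 7 + 8 + 4 + 3 + 10 + 8 + 13 + 9 + 6 + 7 + 11 + 8 + 9 + 6 + 9 + 8 + 9) / 20 = 161 / 20 = 8.0500
LCL = c̄ − 3√c̄ = 8.0500 − 3 × 2.8373 = -0.4618 → 0 (cannot be negative)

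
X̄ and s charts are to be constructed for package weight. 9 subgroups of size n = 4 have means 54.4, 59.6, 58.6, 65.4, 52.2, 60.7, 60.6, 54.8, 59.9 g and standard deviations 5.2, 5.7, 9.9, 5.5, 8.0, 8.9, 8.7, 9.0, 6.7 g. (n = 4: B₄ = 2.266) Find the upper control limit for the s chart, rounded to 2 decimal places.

17.02

s̄ = (5.2 + 5.7 + 9.9 + 5.5 + 8.0 + 8.9 + 8.7 + 9.0 + 6.7) / 9 = 7.5111
UCL_s = B₄·s̄ = 2.266 × 7.5111 = 17.0202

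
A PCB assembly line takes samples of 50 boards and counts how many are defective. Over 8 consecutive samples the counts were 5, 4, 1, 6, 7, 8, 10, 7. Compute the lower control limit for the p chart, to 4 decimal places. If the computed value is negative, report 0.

p̄ = Σdᵢ / (k·n) = 48 / (8 × 50) = 0.12000
LCL = p̄ − 3·√(p̄(1−p̄)/n) = 0.12000 − 3 × 0.04596 = -0.01787 → 0 (negative, so LCL = 0)

0.0000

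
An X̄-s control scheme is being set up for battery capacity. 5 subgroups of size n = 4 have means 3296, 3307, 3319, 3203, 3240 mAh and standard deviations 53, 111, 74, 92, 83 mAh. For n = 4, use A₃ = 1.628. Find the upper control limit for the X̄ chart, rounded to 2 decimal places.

3407.47

X̄̄ = (3296 + 3307 + 3319 + 3203 + 3240) / 5 = 3273.0000
s̄ = (53 + 111 + 74 + 92 + 83) / 5 = 82.6000
UCL = X̄̄ + A₃·s̄ = 3273.0000 + 1.628 × 82.6000 = 3407.4728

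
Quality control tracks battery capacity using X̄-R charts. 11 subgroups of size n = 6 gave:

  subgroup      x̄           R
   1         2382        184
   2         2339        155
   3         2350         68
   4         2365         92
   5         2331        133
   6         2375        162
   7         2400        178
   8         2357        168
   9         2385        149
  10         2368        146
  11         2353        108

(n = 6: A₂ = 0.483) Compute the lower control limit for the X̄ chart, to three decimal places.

2296.339

X̄̄ = (2382 + 2339 + 2350 + 2365 + 2331 + 2375 + 2400 + 2357 + 2385 + 2368 + 2353) / 11 = 26005.0000 / 11 = 2364.0909
R̄ = (184 + 155 + 68 + 92 + 133 + 162 + 178 + 168 + 149 + 146 + 108) / 11 = 1543.0000 / 11 = 140.2727
LCL = X̄̄ − A₂·R̄ = 2364.0909 − 0.483 × 140.2727 = 2296.3392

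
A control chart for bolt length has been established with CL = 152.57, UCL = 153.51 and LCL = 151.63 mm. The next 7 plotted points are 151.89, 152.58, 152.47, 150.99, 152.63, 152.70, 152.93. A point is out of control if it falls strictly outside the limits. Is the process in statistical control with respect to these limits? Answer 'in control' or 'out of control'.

out of control

Compare each point to [151.63, 153.51]: sample 4 = 150.99 < LCL.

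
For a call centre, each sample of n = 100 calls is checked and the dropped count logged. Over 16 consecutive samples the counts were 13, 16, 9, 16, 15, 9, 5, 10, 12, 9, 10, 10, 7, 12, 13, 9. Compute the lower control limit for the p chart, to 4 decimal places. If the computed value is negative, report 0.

p̄ = Σdᵢ / (k·n) = 175 / (16 × 100) = 0.10938
LCL = p̄ − 3·√(p̄(1−p̄)/n) = 0.10938 − 3 × 0.03121 = 0.01574

0.0157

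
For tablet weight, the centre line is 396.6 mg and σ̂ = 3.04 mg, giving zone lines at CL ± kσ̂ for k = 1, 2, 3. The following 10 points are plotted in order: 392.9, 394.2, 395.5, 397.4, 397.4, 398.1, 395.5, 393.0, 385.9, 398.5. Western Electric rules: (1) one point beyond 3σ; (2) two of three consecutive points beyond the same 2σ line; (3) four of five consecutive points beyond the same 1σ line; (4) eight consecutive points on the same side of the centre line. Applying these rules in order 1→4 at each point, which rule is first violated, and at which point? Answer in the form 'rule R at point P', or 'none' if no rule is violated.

Zone of each point (C = within 1σ̂, B = 1σ̂–2σ̂, A = 2σ̂–3σ̂, * = beyond 3σ̂; sign = side of CL): 1:-B, 2:-C, 3:-C, 4:+C, 5:+C, 6:+C, 7:-C, 8:-B, 9:-*, 10:+C
Rule 1 (one point beyond the 3σ limits) is satisfied at point 9.

rule 1 at point 9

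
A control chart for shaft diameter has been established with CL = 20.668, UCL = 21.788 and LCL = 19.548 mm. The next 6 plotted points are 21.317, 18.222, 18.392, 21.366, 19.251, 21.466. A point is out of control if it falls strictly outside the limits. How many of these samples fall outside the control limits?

3

Compare each point to [19.548, 21.788]: sample 2 = 18.222 < LCL; sample 3 = 18.392 < LCL; sample 5 = 19.251 < LCL.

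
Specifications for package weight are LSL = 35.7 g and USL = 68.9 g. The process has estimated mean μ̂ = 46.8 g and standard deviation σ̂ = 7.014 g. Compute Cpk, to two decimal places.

Cpu = (USL − μ̂) / (3σ̂) = (68.9 − 46.8) / (3 × 7.014) = 1.0503; Cpl = (μ̂ − LSL) / (3σ̂) = (46.8 − 35.7) / (3 × 7.014) = 0.5275; Cpk = min(Cpu, Cpl) = 0.5275

0.53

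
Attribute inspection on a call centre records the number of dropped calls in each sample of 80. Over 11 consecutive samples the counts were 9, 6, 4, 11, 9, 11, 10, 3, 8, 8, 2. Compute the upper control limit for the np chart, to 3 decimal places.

p̄ = Σdᵢ / (k·n) = 81 / (11 × 80) = 0.09205
UCL = np̄ + 3·√(np̄(1−p̄)) = 7.3636 + 3 × √(7.3636×0.90795) = 7.3636 + 3 × 2.5857 = 15.1207

15.121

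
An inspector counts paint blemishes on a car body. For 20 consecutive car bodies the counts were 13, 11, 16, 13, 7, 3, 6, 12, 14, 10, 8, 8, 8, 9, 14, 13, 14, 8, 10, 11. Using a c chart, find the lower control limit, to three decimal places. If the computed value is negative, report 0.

c̄ = (13 + 11 + 16 + 13 + 7 + 3 + 6 + 12 + 14 + 10 + 8 + 8 + 8 + 9 + 14 + 13 + 14 + 8 + 10 + 11) / 20 = 208 / 20 = 10.4000
LCL = c̄ − 3√c̄ = 10.4000 − 3 × 3.2249 = 0.7253

0.725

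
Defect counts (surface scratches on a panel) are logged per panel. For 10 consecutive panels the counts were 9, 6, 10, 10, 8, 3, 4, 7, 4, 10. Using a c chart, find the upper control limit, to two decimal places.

c̄ = (9 + 6 + 10 + 10 + 8 + 3 + 4 + 7 + 4 + 10) / 10 = 71 / 10 = 7.1000
UCL = c̄ + 3√c̄ = 7.1000 + 3 × √7.1000 = 7.1000 + 3 × 2.6646 = 15.0937

15.09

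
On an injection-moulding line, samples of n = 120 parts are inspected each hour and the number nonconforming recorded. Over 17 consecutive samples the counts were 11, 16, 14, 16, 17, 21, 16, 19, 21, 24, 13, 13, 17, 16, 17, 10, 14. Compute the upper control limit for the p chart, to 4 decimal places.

0.2283

p̄ = Σdᵢ / (k·n) = 275 / (17 × 120) = 0.13480
UCL = p̄ + 3·√(p̄(1−p̄)/n) = 0.13480 + 3 × √(0.13480×0.86520/120) = 0.13480 + 3 × 0.03118 = 0.22833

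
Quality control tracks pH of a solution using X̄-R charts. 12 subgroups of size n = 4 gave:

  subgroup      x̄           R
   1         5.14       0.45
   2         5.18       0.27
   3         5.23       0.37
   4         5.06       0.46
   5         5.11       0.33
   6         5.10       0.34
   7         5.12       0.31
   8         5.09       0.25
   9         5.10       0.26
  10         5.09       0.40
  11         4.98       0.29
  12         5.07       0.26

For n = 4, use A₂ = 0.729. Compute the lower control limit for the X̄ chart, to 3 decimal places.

4.863

X̄̄ = (5.14 + 5.18 + 5.23 + 5.06 + 5.11 + 5.10 + 5.12 + 5.09 + 5.10 + 5.09 + 4.98 + 5.07) / 12 = 61.2700 / 12 = 5.1058
R̄ = (0.45 + 0.27 + 0.37 + 0.46 + 0.33 + 0.34 + 0.31 + 0.25 + 0.26 + 0.40 + 0.29 + 0.26) / 12 = 3.9900 / 12 = 0.3325
LCL = X̄̄ − A₂·R̄ = 5.1058 − 0.729 × 0.3325 = 4.8634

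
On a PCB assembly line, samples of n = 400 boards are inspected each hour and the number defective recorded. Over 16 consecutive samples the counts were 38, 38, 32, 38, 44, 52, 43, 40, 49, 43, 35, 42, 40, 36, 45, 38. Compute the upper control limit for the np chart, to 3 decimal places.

58.974

p̄ = Σdᵢ / (k·n) = 653 / (16 × 400) = 0.10203
UCL = np̄ + 3·√(np̄(1−p̄)) = 40.8125 + 3 × √(40.8125×0.89797) = 40.8125 + 3 × 6.0538 = 58.9739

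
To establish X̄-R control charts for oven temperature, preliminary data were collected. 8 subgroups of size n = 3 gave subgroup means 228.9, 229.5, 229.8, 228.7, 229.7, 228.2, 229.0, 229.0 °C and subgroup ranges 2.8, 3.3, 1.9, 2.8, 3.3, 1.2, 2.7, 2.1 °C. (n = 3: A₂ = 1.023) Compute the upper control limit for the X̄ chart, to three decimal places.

X̄̄ = (228.9 + 229.5 + 229.8 + 228.7 + 229.7 + 228.2 + 229.0 + 229.0) / 8 = 1832.8000 / 8 = 229.1000
R̄ = (2.8 + 3.3 + 1.9 + 2.8 + 3.3 + 1.2 + 2.7 + 2.1) / 8 = 20.1000 / 8 = 2.5125
UCL = X̄̄ + A₂·R̄ = 229.1000 + 1.023 × 2.5125 = 231.6703

231.670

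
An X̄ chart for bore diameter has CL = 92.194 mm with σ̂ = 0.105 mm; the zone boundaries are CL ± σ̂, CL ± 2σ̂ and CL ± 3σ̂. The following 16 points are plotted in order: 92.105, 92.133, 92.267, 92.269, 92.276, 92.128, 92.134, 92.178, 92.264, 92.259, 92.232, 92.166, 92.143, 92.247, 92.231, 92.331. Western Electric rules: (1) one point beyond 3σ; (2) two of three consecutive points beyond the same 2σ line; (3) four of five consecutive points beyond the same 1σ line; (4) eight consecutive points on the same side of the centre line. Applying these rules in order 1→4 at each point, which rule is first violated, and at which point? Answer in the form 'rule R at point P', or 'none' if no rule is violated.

Zone of each point (C = within 1σ̂, B = 1σ̂–2σ̂, A = 2σ̂–3σ̂, * = beyond 3σ̂; sign = side of CL): 1:-C, 2:-C, 3:+C, 4:+C, 5:+C, 6:-C, 7:-C, 8:-C, 9:+C, 10:+C, 11:+C, 12:-C, 13:-C, 14:+C, 15:+C, 16:+B
No rule fires across all 16 points.

none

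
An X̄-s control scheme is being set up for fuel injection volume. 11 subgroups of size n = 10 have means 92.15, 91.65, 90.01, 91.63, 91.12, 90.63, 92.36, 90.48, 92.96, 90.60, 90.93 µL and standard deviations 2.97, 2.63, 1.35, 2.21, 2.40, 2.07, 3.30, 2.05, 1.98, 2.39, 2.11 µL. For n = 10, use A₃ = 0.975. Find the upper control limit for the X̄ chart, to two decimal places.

93.58

X̄̄ = (92.15 + 91.65 + 90.01 + 91.63 + 91.12 + 90.63 + 92.36 + 90.48 + 92.96 + 90.60 + 90.93) / 11 = 91.3200
s̄ = (2.97 + 2.63 + 1.35 + 2.21 + 2.40 + 2.07 + 3.30 + 2.05 + 1.98 + 2.39 + 2.11) / 11 = 2.3145
UCL = X̄̄ + A₃·s̄ = 91.3200 + 0.975 × 2.3145 = 93.5767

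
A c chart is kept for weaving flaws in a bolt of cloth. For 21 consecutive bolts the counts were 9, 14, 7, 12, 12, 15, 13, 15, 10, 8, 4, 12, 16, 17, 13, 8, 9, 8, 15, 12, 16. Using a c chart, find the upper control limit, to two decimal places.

21.91

c̄ = (9 + 14 + 7 + 12 + 12 + 15 + 13 + 15 + 10 + 8 + 4 + 12 + 16 + 17 + 13 + 8 + 9 + 8 + 15 + 12 + 16) / 21 = 245 / 21 = 11.6667
UCL = c̄ + 3√c̄ = 11.6667 + 3 × √11.6667 = 11.6667 + 3 × 3.4157 = 21.9136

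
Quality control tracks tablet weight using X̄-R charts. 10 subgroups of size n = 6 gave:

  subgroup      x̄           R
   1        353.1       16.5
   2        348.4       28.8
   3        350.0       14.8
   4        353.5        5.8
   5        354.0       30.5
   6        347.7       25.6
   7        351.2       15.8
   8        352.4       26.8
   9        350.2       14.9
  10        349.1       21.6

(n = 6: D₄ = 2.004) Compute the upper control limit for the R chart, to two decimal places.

40.30

R̄ = (16.5 + 28.8 + 14.8 + 5.8 + 30.5 + 25.6 + 15.8 + 26.8 + 14.9 + 21.6) / 10 = 201.1000 / 10 = 20.1100
UCL_R = D₄·R̄ = 2.004 × 20.1100 = 40.3004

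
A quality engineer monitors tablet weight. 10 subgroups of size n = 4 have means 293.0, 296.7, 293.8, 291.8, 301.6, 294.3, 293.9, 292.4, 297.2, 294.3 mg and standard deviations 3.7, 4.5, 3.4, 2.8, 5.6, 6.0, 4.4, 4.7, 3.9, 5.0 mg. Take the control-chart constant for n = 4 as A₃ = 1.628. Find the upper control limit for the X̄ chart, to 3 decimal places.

X̄̄ = (293.0 + 296.7 + 293.8 + 291.8 + 301.6 + 294.3 + 293.9 + 292.4 + 297.2 + 294.3) / 10 = 294.9000
s̄ = (3.7 + 4.5 + 3.4 + 2.8 + 5.6 + 6.0 + 4.4 + 4.7 + 3.9 + 5.0) / 10 = 4.4000
UCL = X̄̄ + A₃·s̄ = 294.9000 + 1.628 × 4.4000 = 302.0632

302.063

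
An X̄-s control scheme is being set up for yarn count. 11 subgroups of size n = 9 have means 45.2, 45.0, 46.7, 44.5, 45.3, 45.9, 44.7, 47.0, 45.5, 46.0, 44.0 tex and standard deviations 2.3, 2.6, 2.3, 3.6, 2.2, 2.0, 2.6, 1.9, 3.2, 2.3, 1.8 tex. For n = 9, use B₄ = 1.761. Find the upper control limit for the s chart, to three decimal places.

s̄ = (2.3 + 2.6 + 2.3 + 3.6 + 2.2 + 2.0 + 2.6 + 1.9 + 3.2 + 2.3 + 1.8) / 11 = 2.4364
UCL_s = B₄·s̄ = 1.761 × 2.4364 = 4.2904

4.290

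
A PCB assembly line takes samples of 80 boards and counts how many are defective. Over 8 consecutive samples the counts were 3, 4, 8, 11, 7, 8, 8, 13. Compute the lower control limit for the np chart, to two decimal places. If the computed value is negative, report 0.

0.00

p̄ = Σdᵢ / (k·n) = 62 / (8 × 80) = 0.09688
LCL = np̄ − 3·√(np̄(1−p̄)) = 7.7500 − 3 × 2.6456 = -0.1868 → 0 (negative, so LCL = 0)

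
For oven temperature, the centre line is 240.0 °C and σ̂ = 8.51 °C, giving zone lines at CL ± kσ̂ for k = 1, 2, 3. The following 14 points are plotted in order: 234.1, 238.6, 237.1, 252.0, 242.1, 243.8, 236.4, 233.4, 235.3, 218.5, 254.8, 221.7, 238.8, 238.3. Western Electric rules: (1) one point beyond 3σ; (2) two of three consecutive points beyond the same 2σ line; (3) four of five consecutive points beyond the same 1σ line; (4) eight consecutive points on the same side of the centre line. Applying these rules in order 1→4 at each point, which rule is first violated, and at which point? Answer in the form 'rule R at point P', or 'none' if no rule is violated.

Zone of each point (C = within 1σ̂, B = 1σ̂–2σ̂, A = 2σ̂–3σ̂, * = beyond 3σ̂; sign = side of CL): 1:-C, 2:-C, 3:-C, 4:+B, 5:+C, 6:+C, 7:-C, 8:-C, 9:-C, 10:-A, 11:+B, 12:-A, 13:-C, 14:-C
Rule 2 (two of three consecutive points beyond the same 2σ limit) is satisfied at point 12.

rule 2 at point 12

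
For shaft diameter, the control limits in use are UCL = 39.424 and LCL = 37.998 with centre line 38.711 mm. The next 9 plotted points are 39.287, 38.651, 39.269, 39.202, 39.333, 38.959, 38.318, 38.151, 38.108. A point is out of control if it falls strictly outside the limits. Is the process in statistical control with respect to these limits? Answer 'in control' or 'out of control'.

All 9 points lie within [37.998, 39.424].

in control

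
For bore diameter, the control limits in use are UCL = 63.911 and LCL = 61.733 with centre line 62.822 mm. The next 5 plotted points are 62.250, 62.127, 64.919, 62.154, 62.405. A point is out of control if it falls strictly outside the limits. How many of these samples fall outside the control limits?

1

Compare each point to [61.733, 63.911]: sample 3 = 64.919 > UCL.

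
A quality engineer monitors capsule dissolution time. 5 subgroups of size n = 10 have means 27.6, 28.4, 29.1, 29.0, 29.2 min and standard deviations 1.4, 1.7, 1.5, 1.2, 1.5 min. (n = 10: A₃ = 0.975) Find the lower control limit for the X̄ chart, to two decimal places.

27.24

X̄̄ = (27.6 + 28.4 + 29.1 + 29.0 + 29.2) / 5 = 28.6600
s̄ = (1.4 + 1.7 + 1.5 + 1.2 + 1.5) / 5 = 1.4600
LCL = X̄̄ − A₃·s̄ = 28.6600 − 0.975 × 1.4600 = 27.2365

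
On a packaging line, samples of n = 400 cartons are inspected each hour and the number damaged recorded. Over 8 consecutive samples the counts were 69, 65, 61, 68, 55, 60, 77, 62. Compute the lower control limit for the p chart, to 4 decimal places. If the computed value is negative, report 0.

p̄ = Σdᵢ / (k·n) = 517 / (8 × 400) = 0.16156
LCL = p̄ − 3·√(p̄(1−p̄)/n) = 0.16156 − 3 × 0.01840 = 0.10636

0.1064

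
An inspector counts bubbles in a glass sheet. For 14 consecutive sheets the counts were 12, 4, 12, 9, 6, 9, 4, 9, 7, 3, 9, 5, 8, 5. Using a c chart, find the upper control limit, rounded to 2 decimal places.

15.38

c̄ = (12 + 4 + 12 + 9 + 6 + 9 + 4 + 9 + 7 + 3 + 9 + 5 + 8 + 5) / 14 = 102 / 14 = 7.2857
UCL = c̄ + 3√c̄ = 7.2857 + 3 × √7.2857 = 7.2857 + 3 × 2.6992 = 15.3833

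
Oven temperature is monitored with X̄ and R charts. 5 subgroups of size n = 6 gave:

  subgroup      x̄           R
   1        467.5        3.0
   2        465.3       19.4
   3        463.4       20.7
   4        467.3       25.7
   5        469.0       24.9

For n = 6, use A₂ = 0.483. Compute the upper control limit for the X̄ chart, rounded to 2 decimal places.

X̄̄ = (467.5 + 465.3 + 463.4 + 467.3 + 469.0) / 5 = 2332.5000 / 5 = 466.5000
R̄ = (3.0 + 19.4 + 20.7 + 25.7 + 24.9) / 5 = 93.7000 / 5 = 18.7400
UCL = X̄̄ + A₂·R̄ = 466.5000 + 0.483 × 18.7400 = 475.5514

475.55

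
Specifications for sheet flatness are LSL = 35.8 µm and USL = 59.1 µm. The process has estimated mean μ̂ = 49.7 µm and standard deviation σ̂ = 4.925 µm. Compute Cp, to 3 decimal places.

0.788

Cp = (USL − LSL) / (6σ̂) = (59.1 − 35.8) / (6 × 4.925) = 23.3000 / 29.5500 = 0.7885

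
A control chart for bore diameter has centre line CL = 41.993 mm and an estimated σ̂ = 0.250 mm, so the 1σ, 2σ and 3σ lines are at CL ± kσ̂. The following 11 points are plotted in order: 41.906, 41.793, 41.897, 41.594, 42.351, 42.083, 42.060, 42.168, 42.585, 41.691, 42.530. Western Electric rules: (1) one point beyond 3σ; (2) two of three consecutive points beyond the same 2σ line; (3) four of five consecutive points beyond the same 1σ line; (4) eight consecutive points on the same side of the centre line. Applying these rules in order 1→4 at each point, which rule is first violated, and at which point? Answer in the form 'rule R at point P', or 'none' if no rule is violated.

Zone of each point (C = within 1σ̂, B = 1σ̂–2σ̂, A = 2σ̂–3σ̂, * = beyond 3σ̂; sign = side of CL): 1:-C, 2:-C, 3:-C, 4:-B, 5:+B, 6:+C, 7:+C, 8:+C, 9:+A, 10:-B, 11:+A
Rule 2 (two of three consecutive points beyond the same 2σ limit) is satisfied at point 11.

rule 2 at point 11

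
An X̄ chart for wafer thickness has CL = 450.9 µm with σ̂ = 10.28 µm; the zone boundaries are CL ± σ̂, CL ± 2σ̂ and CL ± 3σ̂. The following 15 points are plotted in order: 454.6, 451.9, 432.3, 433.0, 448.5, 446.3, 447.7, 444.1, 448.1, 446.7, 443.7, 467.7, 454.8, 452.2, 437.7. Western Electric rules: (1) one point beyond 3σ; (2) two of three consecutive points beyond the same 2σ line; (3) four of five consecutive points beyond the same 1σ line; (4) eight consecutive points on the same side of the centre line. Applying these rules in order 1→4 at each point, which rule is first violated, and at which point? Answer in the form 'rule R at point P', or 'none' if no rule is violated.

Zone of each point (C = within 1σ̂, B = 1σ̂–2σ̂, A = 2σ̂–3σ̂, * = beyond 3σ̂; sign = side of CL): 1:+C, 2:+C, 3:-B, 4:-B, 5:-C, 6:-C, 7:-C, 8:-C, 9:-C, 10:-C, 11:-C, 12:+B, 13:+C, 14:+C, 15:-B
Rule 4 (eight consecutive points on the same side of the centre line) is satisfied at point 10.

rule 4 at point 10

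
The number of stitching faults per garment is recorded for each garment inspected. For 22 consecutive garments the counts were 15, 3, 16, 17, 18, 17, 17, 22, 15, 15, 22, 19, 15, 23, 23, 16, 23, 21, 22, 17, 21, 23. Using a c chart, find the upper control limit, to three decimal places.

30.974

c̄ = (15 + 3 + 16 + 17 + 18 + 17 + 17 + 22 + 15 + 15 + 22 + 19 + 15 + 23 + 23 + 16 + 23 + 21 + 22 + 17 + 21 + 23) / 22 = 400 / 22 = 18.1818
UCL = c̄ + 3√c̄ = 18.1818 + 3 × √18.1818 = 18.1818 + 3 × 4.2640 = 30.9739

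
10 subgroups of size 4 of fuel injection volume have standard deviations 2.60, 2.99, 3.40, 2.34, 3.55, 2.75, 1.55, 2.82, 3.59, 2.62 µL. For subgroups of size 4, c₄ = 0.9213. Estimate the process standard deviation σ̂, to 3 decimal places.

3.062

s̄ = (2.60 + 2.99 + 3.40 + 2.34 + 3.55 + 2.75 + 1.55 + 2.82 + 3.59 + 2.62) / 10 = 2.8210
σ̂ = s̄ / c₄ = 2.8210 / 0.9213 = 3.0620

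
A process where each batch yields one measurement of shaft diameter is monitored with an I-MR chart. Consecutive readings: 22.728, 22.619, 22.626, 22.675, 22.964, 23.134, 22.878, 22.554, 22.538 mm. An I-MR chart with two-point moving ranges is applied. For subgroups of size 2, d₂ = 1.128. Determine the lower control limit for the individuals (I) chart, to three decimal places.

22.341

X̄ = (22.728 + 22.619 + 22.626 + 22.675 + 22.964 + 23.134 + 22.878 + 22.554 + 22.538) / 9 = 22.7462
Moving ranges: 0.109, 0.007, 0.049, 0.289, 0.170, 0.256, 0.324, 0.016; M̄R̄ = 1.2200 / 8 = 0.1525
LCL = X̄ − 3·M̄R̄/d₂ = 22.7462 − 3 × 0.1525 / 1.128 = 22.3406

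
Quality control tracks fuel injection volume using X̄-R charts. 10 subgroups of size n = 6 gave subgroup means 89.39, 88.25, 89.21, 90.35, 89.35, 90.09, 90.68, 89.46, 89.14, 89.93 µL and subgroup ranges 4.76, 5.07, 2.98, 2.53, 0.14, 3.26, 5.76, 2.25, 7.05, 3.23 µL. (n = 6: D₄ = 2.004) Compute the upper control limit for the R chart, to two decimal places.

R̄ = (4.76 + 5.07 + 2.98 + 2.53 + 0.14 + 3.26 + 5.76 + 2.25 + 7.05 + 3.23) / 10 = 37.0300 / 10 = 3.7030
UCL_R = D₄·R̄ = 2.004 × 3.7030 = 7.4208

7.42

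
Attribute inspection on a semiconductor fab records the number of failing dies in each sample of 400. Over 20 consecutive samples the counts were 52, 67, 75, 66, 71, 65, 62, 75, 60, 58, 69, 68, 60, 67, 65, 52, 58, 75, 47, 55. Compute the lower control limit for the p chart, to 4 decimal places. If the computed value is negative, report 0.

0.1036

p̄ = Σdᵢ / (k·n) = 1267 / (20 × 400) = 0.15837
LCL = p̄ − 3·√(p̄(1−p̄)/n) = 0.15837 − 3 × 0.01825 = 0.10361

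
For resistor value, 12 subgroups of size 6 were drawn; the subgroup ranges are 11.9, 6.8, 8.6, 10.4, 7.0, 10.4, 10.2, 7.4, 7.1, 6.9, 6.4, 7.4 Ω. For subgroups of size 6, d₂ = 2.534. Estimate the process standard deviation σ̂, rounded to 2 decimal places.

R̄ = (11.9 + 6.8 + 8.6 + 10.4 + 7.0 + 10.4 + 10.2 + 7.4 + 7.1 + 6.9 + 6.4 + 7.4) / 12 = 8.3750
σ̂ = R̄ / d₂ = 8.3750 / 2.534 = 3.3051

3.31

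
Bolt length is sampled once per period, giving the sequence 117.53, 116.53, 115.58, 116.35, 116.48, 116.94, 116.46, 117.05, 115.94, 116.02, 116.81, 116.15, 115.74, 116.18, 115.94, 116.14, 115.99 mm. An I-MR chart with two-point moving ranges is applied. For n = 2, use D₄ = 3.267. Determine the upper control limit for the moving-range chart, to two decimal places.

1.73

Moving ranges: 1.00, 0.95, 0.77, 0.13, 0.46, 0.48, 0.59, 1.11, 0.08, 0.79, 0.66, 0.41, 0.44, 0.24, 0.20, 0.15; M̄R̄ = 8.4600 / 16 = 0.5288
UCL_MR = D₄·M̄R̄ = 3.267 × 0.5288 = 1.7274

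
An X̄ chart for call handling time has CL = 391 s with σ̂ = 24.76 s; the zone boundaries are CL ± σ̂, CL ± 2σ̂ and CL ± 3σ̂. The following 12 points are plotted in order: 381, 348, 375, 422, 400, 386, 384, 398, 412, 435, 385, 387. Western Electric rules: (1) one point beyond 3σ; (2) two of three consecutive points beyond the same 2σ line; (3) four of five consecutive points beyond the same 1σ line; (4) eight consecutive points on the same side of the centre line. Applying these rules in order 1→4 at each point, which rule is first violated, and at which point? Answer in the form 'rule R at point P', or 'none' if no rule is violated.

Zone of each point (C = within 1σ̂, B = 1σ̂–2σ̂, A = 2σ̂–3σ̂, * = beyond 3σ̂; sign = side of CL): 1:-C, 2:-B, 3:-C, 4:+B, 5:+C, 6:-C, 7:-C, 8:+C, 9:+C, 10:+B, 11:-C, 12:-C
No rule fires across all 12 points.

none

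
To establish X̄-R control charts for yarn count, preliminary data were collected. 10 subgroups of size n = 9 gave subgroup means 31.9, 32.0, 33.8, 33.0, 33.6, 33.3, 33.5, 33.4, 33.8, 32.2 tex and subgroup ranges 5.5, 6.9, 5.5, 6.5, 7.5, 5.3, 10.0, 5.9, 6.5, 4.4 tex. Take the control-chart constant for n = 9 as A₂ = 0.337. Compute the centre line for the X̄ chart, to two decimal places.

X̄̄ = (31.9 + 32.0 + 33.8 + 33.0 + 33.6 + 33.3 + 33.5 + 33.4 + 33.8 + 32.2) / 10 = 330.5000 / 10 = 33.0500
CL = X̄̄ = 33.0500

33.05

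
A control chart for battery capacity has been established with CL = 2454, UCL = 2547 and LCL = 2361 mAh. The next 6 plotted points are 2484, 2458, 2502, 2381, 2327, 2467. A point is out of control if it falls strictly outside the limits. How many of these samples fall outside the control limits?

1

Compare each point to [2361, 2547]: sample 5 = 2327 < LCL.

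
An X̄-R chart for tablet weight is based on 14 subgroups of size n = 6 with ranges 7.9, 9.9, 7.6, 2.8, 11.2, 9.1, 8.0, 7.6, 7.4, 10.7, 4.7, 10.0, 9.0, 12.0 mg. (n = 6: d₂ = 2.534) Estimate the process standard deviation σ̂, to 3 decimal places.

R̄ = (7.9 + 9.9 + 7.6 + 2.8 + 11.2 + 9.1 + 8.0 + 7.6 + 7.4 + 10.7 + 4.7 + 10.0 + 9.0 + 12.0) / 14 = 8.4214
σ̂ = R̄ / d₂ = 8.4214 / 2.534 = 3.3234

3.323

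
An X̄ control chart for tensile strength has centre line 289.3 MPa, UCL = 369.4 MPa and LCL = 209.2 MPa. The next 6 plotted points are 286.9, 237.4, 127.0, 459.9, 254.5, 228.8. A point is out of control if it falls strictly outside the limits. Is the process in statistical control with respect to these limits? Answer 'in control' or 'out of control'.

Compare each point to [209.2, 369.4]: sample 3 = 127.0 < LCL; sample 4 = 459.9 > UCL.

out of control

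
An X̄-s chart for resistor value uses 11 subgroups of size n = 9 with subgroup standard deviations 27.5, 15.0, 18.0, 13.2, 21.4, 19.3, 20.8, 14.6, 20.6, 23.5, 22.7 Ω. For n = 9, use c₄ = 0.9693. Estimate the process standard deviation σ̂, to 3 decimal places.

20.315

s̄ = (27.5 + 15.0 + 18.0 + 13.2 + 21.4 + 19.3 + 20.8 + 14.6 + 20.6 + 23.5 + 22.7) / 11 = 19.6909
σ̂ = s̄ / c₄ = 19.6909 / 0.9693 = 20.3146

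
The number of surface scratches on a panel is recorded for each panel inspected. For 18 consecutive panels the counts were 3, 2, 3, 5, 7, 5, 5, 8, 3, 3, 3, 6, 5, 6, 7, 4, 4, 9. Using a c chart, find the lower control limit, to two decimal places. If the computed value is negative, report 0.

c̄ = (3 + 2 + 3 + 5 + 7 + 5 + 5 + 8 + 3 + 3 + 3 + 6 + 5 + 6 + 7 + 4 + 4 + 9) / 18 = 88 / 18 = 4.8889
LCL = c̄ − 3√c̄ = 4.8889 − 3 × 2.2111 = -1.7444 → 0 (cannot be negative)

0.00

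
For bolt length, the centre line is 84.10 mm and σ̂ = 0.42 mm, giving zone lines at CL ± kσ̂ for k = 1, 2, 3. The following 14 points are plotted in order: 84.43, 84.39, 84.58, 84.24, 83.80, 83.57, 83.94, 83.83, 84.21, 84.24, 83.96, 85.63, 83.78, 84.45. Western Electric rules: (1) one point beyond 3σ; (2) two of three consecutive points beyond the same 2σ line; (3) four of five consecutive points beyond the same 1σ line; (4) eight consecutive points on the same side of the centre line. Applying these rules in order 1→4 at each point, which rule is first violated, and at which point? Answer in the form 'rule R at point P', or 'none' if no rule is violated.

rule 1 at point 12

Zone of each point (C = within 1σ̂, B = 1σ̂–2σ̂, A = 2σ̂–3σ̂, * = beyond 3σ̂; sign = side of CL): 1:+C, 2:+C, 3:+B, 4:+C, 5:-C, 6:-B, 7:-C, 8:-C, 9:+C, 10:+C, 11:-C, 12:+*, 13:-C, 14:+C
Rule 1 (one point beyond the 3σ limits) is satisfied at point 12.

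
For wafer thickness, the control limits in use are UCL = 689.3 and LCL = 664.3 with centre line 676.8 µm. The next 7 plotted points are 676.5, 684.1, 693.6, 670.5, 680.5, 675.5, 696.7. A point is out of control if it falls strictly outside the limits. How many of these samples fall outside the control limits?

2

Compare each point to [664.3, 689.3]: sample 3 = 693.6 > UCL; sample 7 = 696.7 > UCL.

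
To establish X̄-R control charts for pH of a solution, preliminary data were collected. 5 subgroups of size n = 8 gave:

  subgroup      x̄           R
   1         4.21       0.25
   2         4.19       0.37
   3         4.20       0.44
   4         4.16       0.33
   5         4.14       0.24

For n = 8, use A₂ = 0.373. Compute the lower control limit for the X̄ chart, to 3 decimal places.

X̄̄ = (4.21 + 4.19 + 4.20 + 4.16 + 4.14) / 5 = 20.9000 / 5 = 4.1800
R̄ = (0.25 + 0.37 + 0.44 + 0.33 + 0.24) / 5 = 1.6300 / 5 = 0.3260
LCL = X̄̄ − A₂·R̄ = 4.1800 − 0.373 × 0.3260 = 4.0584

4.058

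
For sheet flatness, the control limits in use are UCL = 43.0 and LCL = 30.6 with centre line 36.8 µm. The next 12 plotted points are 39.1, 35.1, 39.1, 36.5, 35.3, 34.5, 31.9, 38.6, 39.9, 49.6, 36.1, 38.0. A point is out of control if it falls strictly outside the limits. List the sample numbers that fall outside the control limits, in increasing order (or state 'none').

Compare each point to [30.6, 43.0]: sample 10 = 49.6 > UCL.

10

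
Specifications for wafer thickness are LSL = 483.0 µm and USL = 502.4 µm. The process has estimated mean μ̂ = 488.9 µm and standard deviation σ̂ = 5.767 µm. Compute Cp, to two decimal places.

Cp = (USL − LSL) / (6σ̂) = (502.4 − 483.0) / (6 × 5.767) = 19.4000 / 34.6020 = 0.5607

0.56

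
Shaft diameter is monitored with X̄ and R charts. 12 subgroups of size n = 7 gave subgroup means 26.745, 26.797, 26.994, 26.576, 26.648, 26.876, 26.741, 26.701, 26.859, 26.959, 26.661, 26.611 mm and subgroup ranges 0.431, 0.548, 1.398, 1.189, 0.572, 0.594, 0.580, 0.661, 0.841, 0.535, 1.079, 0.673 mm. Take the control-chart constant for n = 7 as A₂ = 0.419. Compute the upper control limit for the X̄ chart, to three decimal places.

27.082

X̄̄ = (26.745 + 26.797 + 26.994 + 26.576 + 26.648 + 26.876 + 26.741 + 26.701 + 26.859 + 26.959 + 26.661 + 26.611) / 12 = 321.1680 / 12 = 26.7640
R̄ = (0.431 + 0.548 + 1.398 + 1.189 + 0.572 + 0.594 + 0.580 + 0.661 + 0.841 + 0.535 + 1.079 + 0.673) / 12 = 9.1010 / 12 = 0.7584
UCL = X̄̄ + A₂·R̄ = 26.7640 + 0.419 × 0.7584 = 27.0818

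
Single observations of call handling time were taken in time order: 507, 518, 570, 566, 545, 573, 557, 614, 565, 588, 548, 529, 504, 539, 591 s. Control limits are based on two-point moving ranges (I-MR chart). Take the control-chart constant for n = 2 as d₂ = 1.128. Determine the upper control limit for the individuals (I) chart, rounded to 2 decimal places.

636.33

X̄ = (507 + 518 + 570 + 566 + 545 + 573 + 557 + 614 + 565 + 588 + 548 + 529 + 504 + 539 + 591) / 15 = 554.2667
Moving ranges: 11, 52, 4, 21, 28, 16, 57, 49, 23, 40, 19, 25, 35, 52; M̄R̄ = 432.0000 / 14 = 30.8571
UCL = X̄ + 3·M̄R̄/d₂ = 554.2667 + 3 × 30.8571 / 1.128 = 636.3335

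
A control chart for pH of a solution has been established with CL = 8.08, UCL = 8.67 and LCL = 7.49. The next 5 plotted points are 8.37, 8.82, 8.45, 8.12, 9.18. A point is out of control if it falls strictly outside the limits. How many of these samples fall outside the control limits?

Compare each point to [7.49, 8.67]: sample 2 = 8.82 > UCL; sample 5 = 9.18 > UCL.

2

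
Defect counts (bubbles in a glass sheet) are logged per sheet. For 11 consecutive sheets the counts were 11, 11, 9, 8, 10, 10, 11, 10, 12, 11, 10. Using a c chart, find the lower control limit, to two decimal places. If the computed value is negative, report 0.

0.66

c̄ = (11 + 11 + 9 + 8 + 10 + 10 + 11 + 10 + 12 + 11 + 10) / 11 = 113 / 11 = 10.2727
LCL = c̄ − 3√c̄ = 10.2727 − 3 × 3.2051 = 0.6574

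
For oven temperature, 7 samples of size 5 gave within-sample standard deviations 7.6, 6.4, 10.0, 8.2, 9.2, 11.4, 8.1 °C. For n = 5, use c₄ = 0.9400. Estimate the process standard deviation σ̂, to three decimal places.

s̄ = (7.6 + 6.4 + 10.0 + 8.2 + 9.2 + 11.4 + 8.1) / 7 = 8.7000
σ̂ = s̄ / c₄ = 8.7000 / 0.9400 = 9.2553

9.255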